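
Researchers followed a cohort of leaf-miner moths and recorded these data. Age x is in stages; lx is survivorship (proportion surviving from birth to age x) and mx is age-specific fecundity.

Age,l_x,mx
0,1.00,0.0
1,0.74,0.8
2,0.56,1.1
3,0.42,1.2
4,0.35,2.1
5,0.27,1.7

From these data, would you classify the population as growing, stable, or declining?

R0 = Σ lx·mx = 0 + 0.592 + 0.616 + 0.504 + 0.735 + 0.459 = 2.906
R0 > 1, so the population is growing.

growing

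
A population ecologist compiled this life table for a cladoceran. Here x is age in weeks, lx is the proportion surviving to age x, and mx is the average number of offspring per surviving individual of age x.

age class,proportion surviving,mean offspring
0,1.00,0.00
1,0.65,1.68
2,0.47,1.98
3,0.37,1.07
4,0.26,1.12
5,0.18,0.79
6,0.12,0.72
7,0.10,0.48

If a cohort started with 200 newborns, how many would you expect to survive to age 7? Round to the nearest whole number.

Expected survivors = N0 · l_7 = 200 × 0.10 = 20 → 20

20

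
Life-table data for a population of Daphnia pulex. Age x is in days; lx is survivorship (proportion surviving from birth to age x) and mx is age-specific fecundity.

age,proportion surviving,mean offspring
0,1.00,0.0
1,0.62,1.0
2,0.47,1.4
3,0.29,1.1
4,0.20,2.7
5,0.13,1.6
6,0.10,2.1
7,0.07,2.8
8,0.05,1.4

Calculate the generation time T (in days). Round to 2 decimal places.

lx·mx: 0, 0.62, 0.658, 0.319, 0.54, 0.208, 0.21, 0.196, 0.07 → R0 = 2.821
x·lx·mx: 0, 0.62, 1.316, 0.957, 2.16, 1.04, 1.26, 1.372, 0.56 → Σ = 9.285
T = 9.285 / 2.821 = 3.291386… → 3.29

3.29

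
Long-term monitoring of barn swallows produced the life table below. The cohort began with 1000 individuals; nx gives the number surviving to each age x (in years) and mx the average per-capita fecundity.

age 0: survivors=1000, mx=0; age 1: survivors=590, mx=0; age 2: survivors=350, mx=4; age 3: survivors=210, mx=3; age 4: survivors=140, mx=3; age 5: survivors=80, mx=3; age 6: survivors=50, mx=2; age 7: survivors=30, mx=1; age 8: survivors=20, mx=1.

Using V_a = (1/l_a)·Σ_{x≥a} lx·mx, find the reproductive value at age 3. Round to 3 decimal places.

6.857

lx = nx/n0 = nx/1000: 1, 0.59, 0.35, 0.21, 0.14, 0.08, 0.05, 0.03, 0.02
lx·mx for x ≥ 3: 0.63, 0.42, 0.24, 0.1, 0.03, 0.02 → sum = 1.44
V_3 = 1.44 / l_3 = 1.44 / 0.21 = 6.857143… → 6.857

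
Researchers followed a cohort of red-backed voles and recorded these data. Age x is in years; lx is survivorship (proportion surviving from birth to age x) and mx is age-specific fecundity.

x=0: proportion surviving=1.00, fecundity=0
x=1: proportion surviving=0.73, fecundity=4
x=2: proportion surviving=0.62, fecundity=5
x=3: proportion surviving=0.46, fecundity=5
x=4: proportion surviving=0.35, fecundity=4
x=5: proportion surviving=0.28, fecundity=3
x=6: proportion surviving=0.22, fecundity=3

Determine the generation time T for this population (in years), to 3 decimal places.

lx·mx: 0, 2.92, 3.1, 2.3, 1.4, 0.84, 0.66 → R0 = 11.22
x·lx·mx: 0, 2.92, 6.2, 6.9, 5.6, 4.2, 3.96 → Σ = 29.78
T = 29.78 / 11.22 = 2.654189… → 2.654

2.654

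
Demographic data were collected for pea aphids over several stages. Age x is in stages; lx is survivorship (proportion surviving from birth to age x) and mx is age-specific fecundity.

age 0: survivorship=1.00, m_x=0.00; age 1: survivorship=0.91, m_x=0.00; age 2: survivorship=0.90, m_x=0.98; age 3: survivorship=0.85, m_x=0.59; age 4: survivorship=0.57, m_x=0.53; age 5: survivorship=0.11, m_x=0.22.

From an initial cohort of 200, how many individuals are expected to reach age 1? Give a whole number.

Expected survivors = N0 · l_1 = 200 × 0.91 = 182 → 182

182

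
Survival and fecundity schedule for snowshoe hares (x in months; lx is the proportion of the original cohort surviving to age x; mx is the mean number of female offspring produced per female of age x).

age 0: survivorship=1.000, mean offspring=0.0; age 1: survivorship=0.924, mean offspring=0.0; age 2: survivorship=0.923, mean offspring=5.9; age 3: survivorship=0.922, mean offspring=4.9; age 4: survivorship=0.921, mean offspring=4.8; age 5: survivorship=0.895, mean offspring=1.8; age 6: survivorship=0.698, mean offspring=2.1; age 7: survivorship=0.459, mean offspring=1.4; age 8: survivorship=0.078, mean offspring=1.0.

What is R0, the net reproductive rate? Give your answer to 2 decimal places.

18.18

lx·mx by age: 0, 0, 5.4457, 4.5178, 4.4208, 1.611, 1.4658, 0.6426, 0.078
R0 = Σ lx·mx = 18.1817 → 18.18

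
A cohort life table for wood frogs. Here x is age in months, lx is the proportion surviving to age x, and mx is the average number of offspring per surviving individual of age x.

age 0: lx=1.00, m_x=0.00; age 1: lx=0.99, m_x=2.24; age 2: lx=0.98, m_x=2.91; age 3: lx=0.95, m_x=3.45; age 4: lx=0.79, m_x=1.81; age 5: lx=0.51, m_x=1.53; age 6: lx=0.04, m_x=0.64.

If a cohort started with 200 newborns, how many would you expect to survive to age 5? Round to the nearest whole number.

102

Expected survivors = N0 · l_5 = 200 × 0.51 = 102 → 102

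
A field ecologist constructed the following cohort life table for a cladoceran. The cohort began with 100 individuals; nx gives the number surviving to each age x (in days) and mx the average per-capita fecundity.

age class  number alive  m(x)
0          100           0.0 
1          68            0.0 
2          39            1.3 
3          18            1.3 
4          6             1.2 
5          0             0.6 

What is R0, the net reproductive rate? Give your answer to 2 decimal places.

0.81

lx = nx/n0 = nx/100: 1, 0.68, 0.39, 0.18, 0.06, 0
lx·mx by age: 0, 0, 0.507, 0.234, 0.072, 0
R0 = Σ lx·mx = 0.813 → 0.81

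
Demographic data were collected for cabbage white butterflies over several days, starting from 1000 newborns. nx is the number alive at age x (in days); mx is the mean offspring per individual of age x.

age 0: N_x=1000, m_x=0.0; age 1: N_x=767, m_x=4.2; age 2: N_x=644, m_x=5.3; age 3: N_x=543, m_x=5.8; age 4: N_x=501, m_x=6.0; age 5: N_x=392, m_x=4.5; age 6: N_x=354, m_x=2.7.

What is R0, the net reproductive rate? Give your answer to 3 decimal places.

lx = nx/n0 = nx/1000: 1, 0.767, 0.644, 0.543, 0.501, 0.392, 0.354
lx·mx by age: 0, 3.2214, 3.4132, 3.1494, 3.006, 1.764, 0.9558
R0 = Σ lx·mx = 15.5098 → 15.510

15.510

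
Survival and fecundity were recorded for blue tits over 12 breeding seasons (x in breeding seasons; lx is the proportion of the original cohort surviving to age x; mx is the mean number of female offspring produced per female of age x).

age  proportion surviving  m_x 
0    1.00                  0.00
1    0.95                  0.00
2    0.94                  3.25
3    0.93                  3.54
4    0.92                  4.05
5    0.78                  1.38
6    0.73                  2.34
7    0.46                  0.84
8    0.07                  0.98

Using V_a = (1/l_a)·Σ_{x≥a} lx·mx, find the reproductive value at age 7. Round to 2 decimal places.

lx·mx for x ≥ 7: 0.3864, 0.0686 → sum = 0.455
V_7 = 0.455 / l_7 = 0.455 / 0.46 = 0.98913… → 0.99

0.99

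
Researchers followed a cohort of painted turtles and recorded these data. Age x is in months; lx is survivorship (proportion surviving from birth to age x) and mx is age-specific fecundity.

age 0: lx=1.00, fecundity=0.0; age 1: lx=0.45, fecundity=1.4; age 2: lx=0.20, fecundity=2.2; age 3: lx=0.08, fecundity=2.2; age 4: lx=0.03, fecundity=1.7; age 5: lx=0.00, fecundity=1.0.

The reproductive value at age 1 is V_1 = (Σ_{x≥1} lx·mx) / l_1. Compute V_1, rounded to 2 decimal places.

2.88

lx·mx for x ≥ 1: 0.63, 0.44, 0.176, 0.051, 0 → sum = 1.297
V_1 = 1.297 / l_1 = 1.297 / 0.45 = 2.882222… → 2.88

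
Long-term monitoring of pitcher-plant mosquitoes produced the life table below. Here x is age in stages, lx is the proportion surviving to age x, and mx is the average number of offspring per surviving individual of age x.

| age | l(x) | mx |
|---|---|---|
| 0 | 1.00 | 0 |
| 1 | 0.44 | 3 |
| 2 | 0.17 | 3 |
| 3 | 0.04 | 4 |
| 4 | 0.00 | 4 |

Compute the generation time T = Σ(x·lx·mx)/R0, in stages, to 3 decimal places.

lx·mx: 0, 1.32, 0.51, 0.16, 0 → R0 = 1.99
x·lx·mx: 0, 1.32, 1.02, 0.48, 0 → Σ = 2.82
T = 2.82 / 1.99 = 1.417085… → 1.417

1.417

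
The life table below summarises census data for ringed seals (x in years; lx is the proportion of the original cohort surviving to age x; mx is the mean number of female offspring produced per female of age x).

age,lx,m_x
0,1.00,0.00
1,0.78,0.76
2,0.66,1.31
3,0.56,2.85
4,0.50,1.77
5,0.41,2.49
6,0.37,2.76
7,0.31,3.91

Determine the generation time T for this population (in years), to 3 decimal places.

4.222

lx·mx: 0, 0.5928, 0.8646, 1.596, 0.885, 1.0209, 1.0212, 1.2121 → R0 = 7.1926
x·lx·mx: 0, 0.5928, 1.7292, 4.788, 3.54, 5.1045, 6.1272, 8.4847 → Σ = 30.3664
T = 30.3664 / 7.1926 = 4.221895… → 4.222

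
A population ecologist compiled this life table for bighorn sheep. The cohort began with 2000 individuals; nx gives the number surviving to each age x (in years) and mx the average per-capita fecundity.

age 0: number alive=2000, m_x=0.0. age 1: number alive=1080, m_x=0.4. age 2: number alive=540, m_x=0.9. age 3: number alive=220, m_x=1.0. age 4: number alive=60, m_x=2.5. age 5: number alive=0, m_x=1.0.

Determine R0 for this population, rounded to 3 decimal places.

lx = nx/n0 = nx/2000: 1, 0.54, 0.27, 0.11, 0.03, 0
lx·mx by age: 0, 0.216, 0.243, 0.11, 0.075, 0
R0 = Σ lx·mx = 0.644 → 0.644

0.644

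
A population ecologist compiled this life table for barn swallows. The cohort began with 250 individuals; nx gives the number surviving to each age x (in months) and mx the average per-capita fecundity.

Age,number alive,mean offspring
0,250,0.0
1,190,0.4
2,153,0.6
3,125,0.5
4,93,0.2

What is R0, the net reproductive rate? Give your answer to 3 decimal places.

0.996

lx = nx/n0 = nx/250: 1, 0.76, 0.612, 0.5, 0.372
lx·mx by age: 0, 0.304, 0.3672, 0.25, 0.0744
R0 = Σ lx·mx = 0.9956 → 0.996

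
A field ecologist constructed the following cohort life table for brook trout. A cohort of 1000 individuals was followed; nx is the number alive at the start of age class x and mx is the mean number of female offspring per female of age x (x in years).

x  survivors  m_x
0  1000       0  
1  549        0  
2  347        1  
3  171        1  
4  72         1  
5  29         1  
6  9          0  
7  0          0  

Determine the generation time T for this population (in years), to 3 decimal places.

lx = nx/n0 = nx/1000: 1, 0.549, 0.347, 0.171, 0.072, 0.029, 0.009, 0
lx·mx: 0, 0, 0.347, 0.171, 0.072, 0.029, 0, 0 → R0 = 0.619
x·lx·mx: 0, 0, 0.694, 0.513, 0.288, 0.145, 0, 0 → Σ = 1.64
T = 1.64 / 0.619 = 2.649435… → 2.649

2.649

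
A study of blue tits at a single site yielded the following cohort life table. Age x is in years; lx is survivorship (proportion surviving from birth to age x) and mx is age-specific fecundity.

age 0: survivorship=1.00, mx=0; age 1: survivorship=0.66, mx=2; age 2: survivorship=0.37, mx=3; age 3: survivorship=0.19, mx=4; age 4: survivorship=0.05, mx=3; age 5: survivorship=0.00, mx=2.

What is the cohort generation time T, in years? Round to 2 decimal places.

1.92

lx·mx: 0, 1.32, 1.11, 0.76, 0.15, 0 → R0 = 3.34
x·lx·mx: 0, 1.32, 2.22, 2.28, 0.6, 0 → Σ = 6.42
T = 6.42 / 3.34 = 1.922156… → 1.92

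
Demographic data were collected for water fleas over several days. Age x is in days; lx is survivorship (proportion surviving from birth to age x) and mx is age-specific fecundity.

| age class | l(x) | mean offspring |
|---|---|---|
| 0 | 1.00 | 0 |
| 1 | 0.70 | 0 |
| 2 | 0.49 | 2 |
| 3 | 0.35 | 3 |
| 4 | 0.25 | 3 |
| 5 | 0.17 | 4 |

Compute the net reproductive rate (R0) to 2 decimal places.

lx·mx by age: 0, 0, 0.98, 1.05, 0.75, 0.68
R0 = Σ lx·mx = 3.46 → 3.46

3.46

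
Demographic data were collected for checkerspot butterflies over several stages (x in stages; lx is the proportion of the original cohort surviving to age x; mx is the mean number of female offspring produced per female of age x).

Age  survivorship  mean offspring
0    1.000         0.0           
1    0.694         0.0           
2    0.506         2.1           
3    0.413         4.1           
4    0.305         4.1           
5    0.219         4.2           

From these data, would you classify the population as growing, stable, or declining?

R0 = Σ lx·mx = 0 + 0 + 1.0626 + 1.6933 + 1.2505 + 0.9198 = 4.9262
R0 > 1, so the population is growing.

growing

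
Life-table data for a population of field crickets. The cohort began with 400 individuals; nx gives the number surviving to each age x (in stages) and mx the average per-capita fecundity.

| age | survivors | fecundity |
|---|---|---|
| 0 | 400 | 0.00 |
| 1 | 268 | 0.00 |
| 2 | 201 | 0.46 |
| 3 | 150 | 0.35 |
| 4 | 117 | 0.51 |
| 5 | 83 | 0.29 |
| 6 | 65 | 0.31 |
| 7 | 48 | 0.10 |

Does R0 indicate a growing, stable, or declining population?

lx = nx/n0 = nx/400: 1, 0.67, 0.5025, 0.375, 0.2925, 0.2075, 0.1625, 0.12
R0 = Σ lx·mx = 0 + 0 + 0.23115 + 0.13125 + 0.149175 + 0.060175 + 0.050375 + 0.012 = 0.634125
R0 < 1, so the population is declining.

declining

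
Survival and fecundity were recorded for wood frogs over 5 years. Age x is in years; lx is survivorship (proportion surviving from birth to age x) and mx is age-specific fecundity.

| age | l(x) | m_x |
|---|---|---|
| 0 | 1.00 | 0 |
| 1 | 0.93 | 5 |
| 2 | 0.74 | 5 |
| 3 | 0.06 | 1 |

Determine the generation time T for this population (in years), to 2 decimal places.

1.45

lx·mx: 0, 4.65, 3.7, 0.06 → R0 = 8.41
x·lx·mx: 0, 4.65, 7.4, 0.18 → Σ = 12.23
T = 12.23 / 8.41 = 1.454221… → 1.45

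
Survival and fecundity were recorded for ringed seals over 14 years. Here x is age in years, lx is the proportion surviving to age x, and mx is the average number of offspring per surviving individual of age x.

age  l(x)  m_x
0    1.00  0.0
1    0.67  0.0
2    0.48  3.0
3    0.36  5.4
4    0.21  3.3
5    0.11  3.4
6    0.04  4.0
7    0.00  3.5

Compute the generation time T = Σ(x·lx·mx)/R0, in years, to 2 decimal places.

lx·mx: 0, 0, 1.44, 1.944, 0.693, 0.374, 0.16, 0 → R0 = 4.611
x·lx·mx: 0, 0, 2.88, 5.832, 2.772, 1.87, 0.96, 0 → Σ = 14.314
T = 14.314 / 4.611 = 3.104316… → 3.10

3.10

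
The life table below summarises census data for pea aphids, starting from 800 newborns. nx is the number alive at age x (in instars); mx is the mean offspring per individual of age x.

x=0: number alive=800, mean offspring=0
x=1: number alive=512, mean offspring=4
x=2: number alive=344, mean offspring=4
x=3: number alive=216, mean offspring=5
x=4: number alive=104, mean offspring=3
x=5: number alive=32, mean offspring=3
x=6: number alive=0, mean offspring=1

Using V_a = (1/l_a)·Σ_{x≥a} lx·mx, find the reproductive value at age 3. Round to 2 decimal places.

6.89

lx = nx/n0 = nx/800: 1, 0.64, 0.43, 0.27, 0.13, 0.04, 0
lx·mx for x ≥ 3: 1.35, 0.39, 0.12, 0 → sum = 1.86
V_3 = 1.86 / l_3 = 1.86 / 0.27 = 6.888889… → 6.89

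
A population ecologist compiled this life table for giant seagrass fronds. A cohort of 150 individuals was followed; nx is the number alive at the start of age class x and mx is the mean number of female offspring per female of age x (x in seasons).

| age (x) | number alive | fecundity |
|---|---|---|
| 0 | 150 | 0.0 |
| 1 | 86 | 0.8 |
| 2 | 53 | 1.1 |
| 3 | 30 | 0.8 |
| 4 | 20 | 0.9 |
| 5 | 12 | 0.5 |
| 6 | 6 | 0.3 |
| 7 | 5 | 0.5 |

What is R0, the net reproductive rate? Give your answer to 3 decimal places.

lx = nx/n0 = nx/150: 1, 0.57333…, 0.35333…, 0.2, 0.13333…, 0.08, 0.04, 0.03333…
lx·mx by age: 0, 0.458667…, 0.388667…, 0.16, 0.12…, 0.04, 0.012, 0.016667…
R0 = Σ lx·mx = 1.196… → 1.196

1.196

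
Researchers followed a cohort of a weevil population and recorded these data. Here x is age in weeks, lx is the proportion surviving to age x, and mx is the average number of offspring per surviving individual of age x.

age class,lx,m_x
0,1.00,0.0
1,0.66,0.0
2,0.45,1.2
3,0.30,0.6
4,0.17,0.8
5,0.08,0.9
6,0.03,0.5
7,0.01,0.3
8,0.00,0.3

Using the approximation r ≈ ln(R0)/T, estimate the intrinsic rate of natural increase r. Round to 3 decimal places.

R0 = Σ lx·mx = 0 + 0 + 0.54 + 0.18 + 0.136 + 0.072 + 0.015 + 0.003 + 0 = 0.946
Σ x·lx·mx = 2.635; T = 2.635/0.946 = 2.78541…
r ≈ ln(R0)/T = ln(0.946)/2.78541… = -0.01993… → -0.020

-0.020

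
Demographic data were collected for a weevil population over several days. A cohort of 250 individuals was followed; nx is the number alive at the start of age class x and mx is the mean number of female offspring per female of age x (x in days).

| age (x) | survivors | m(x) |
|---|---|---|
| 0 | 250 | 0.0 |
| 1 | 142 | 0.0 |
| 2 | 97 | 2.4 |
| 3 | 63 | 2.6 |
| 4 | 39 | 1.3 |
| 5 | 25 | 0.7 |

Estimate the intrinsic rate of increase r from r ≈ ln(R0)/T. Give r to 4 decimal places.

0.2311

lx = nx/n0 = nx/250: 1, 0.568, 0.388, 0.252, 0.156, 0.1
R0 = Σ lx·mx = 0 + 0 + 0.9312 + 0.6552 + 0.2028 + 0.07 = 1.8592
Σ x·lx·mx = 4.9892; T = 4.9892/1.8592 = 2.68352…
r ≈ ln(R0)/T = ln(1.8592)/2.68352… = 0.231094… → 0.2311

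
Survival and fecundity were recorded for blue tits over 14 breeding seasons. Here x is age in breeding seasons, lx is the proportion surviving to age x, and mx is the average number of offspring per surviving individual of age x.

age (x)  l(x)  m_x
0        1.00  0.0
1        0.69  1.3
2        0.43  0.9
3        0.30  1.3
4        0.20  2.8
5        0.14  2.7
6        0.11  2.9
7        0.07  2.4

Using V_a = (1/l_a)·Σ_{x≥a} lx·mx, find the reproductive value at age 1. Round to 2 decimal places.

4.49

lx·mx for x ≥ 1: 0.897, 0.387, 0.39, 0.56, 0.378, 0.319, 0.168 → sum = 3.099
V_1 = 3.099 / l_1 = 3.099 / 0.69 = 4.491304… → 4.49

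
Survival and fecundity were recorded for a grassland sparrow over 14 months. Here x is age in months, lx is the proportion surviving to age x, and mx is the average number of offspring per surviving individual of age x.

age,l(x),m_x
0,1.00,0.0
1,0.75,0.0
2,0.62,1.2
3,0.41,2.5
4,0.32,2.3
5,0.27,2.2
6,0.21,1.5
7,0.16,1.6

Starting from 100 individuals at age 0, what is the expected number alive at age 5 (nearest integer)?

27

Expected survivors = N0 · l_5 = 100 × 0.27 = 27 → 27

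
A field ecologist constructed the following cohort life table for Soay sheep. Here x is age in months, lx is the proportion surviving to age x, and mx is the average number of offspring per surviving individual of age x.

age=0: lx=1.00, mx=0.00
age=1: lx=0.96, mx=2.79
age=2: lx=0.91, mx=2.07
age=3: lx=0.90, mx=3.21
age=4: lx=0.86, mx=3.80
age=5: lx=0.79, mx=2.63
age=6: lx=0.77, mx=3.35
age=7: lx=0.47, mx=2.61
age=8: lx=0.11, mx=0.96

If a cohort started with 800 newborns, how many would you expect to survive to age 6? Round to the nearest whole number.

616

Expected survivors = N0 · l_6 = 800 × 0.77 = 616 → 616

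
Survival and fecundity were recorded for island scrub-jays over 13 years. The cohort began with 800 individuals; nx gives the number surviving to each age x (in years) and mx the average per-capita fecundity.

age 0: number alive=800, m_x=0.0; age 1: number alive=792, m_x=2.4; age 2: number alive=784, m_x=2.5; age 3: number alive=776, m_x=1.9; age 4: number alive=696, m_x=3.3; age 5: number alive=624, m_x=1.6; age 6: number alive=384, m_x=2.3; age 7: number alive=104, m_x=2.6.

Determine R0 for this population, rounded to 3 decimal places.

12.230

lx = nx/n0 = nx/800: 1, 0.99, 0.98, 0.97, 0.87, 0.78, 0.48, 0.13
lx·mx by age: 0, 2.376, 2.45, 1.843, 2.871, 1.248, 1.104, 0.338
R0 = Σ lx·mx = 12.23 → 12.230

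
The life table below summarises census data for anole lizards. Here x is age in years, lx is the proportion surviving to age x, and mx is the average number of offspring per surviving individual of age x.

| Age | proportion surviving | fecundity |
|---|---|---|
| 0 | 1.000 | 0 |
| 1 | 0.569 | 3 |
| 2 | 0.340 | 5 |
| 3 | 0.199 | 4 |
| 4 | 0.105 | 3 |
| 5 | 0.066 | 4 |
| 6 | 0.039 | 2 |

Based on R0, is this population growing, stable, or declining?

growing

R0 = Σ lx·mx = 0 + 1.707 + 1.7 + 0.796 + 0.315 + 0.264 + 0.078 = 4.86
R0 > 1, so the population is growing.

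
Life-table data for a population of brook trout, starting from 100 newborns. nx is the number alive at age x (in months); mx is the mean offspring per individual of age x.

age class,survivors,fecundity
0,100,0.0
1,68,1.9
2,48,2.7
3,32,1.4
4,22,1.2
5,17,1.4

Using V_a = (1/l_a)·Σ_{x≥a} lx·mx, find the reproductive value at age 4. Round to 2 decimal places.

lx = nx/n0 = nx/100: 1, 0.68, 0.48, 0.32, 0.22, 0.17
lx·mx for x ≥ 4: 0.264, 0.238 → sum = 0.502
V_4 = 0.502 / l_4 = 0.502 / 0.22 = 2.281818… → 2.28

2.28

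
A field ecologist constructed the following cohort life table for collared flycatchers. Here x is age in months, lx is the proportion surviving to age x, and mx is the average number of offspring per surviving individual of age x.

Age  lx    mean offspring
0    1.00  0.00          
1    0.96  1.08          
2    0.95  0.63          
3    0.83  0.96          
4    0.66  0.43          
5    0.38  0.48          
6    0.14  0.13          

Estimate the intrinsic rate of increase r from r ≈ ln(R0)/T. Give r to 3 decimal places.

R0 = Σ lx·mx = 0 + 1.0368 + 0.5985 + 0.7968 + 0.2838 + 0.1824 + 0.0182 = 2.9165
Σ x·lx·mx = 6.7806; T = 6.7806/2.9165 = 2.32491…
r ≈ ln(R0)/T = ln(2.9165)/2.32491… = 0.4604… → 0.460

0.460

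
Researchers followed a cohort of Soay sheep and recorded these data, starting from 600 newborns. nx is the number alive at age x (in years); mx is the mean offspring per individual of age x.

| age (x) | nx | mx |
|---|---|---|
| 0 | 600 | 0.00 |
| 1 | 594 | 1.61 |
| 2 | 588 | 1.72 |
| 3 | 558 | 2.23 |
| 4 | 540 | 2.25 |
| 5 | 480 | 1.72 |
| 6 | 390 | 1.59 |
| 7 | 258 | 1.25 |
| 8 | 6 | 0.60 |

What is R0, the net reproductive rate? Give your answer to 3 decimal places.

10.331

lx = nx/n0 = nx/600: 1, 0.99, 0.98, 0.93, 0.9, 0.8, 0.65, 0.43, 0.01
lx·mx by age: 0, 1.5939, 1.6856, 2.0739, 2.025, 1.376, 1.0335, 0.5375, 0.006
R0 = Σ lx·mx = 10.3314 → 10.331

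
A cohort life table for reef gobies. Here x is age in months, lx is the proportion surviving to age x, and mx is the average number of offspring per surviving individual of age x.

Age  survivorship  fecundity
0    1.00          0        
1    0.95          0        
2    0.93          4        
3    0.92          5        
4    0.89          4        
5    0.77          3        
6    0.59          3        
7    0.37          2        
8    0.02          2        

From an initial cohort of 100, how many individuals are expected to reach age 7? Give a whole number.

37

Expected survivors = N0 · l_7 = 100 × 0.37 = 37 → 37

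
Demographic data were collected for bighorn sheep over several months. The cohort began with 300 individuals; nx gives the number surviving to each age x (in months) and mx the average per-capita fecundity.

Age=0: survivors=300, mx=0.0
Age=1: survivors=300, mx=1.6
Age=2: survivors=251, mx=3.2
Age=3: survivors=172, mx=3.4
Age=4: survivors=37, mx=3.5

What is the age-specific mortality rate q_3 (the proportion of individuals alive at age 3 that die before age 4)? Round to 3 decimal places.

lx = nx/n0 = nx/300: 1, 1, 0.83667…, 0.57333…, 0.12333…
q_3 = (l_3 − l_4) / l_3 = (0.573333… − 0.123333…) / 0.573333…
     = 0.45… / 0.573333… = 0.784884… → 0.785

0.785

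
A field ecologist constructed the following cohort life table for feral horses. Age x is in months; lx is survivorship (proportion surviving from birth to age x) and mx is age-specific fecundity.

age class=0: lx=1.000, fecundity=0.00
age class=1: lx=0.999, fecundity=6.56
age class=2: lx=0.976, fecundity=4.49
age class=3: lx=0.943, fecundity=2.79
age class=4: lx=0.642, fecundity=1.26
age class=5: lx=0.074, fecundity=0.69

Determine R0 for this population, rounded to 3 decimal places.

lx·mx by age: 0, 6.55344, 4.38224, 2.63097, 0.80892, 0.05106
R0 = Σ lx·mx = 14.42663 → 14.427

14.427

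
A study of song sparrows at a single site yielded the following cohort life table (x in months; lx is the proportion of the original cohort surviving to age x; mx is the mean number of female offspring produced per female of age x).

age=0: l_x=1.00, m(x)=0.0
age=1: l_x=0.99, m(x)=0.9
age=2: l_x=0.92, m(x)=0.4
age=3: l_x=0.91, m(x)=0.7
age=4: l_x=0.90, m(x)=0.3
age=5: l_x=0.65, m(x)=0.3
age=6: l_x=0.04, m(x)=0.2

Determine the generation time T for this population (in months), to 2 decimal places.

lx·mx: 0, 0.891, 0.368, 0.637, 0.27, 0.195, 0.008 → R0 = 2.369
x·lx·mx: 0, 0.891, 0.736, 1.911, 1.08, 0.975, 0.048 → Σ = 5.641
T = 5.641 / 2.369 = 2.381173… → 2.38

2.38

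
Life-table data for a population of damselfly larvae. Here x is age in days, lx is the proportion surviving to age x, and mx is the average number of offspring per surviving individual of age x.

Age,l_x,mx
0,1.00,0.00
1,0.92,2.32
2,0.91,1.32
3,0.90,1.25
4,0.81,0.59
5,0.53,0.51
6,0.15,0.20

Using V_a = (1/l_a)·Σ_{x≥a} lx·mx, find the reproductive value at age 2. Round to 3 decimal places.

lx·mx for x ≥ 2: 1.2012, 1.125, 0.4779, 0.2703, 0.03 → sum = 3.1044
V_2 = 3.1044 / l_2 = 3.1044 / 0.91 = 3.411429… → 3.411

3.411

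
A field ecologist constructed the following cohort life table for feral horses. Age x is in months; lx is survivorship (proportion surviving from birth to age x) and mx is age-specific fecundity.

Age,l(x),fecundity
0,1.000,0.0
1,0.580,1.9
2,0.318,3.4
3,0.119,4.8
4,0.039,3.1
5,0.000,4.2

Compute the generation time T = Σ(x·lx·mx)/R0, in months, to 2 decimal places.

lx·mx: 0, 1.102, 1.0812, 0.5712, 0.1209, 0 → R0 = 2.8753
x·lx·mx: 0, 1.102, 2.1624, 1.7136, 0.4836, 0 → Σ = 5.4616
T = 5.4616 / 2.8753 = 1.899489… → 1.90

1.90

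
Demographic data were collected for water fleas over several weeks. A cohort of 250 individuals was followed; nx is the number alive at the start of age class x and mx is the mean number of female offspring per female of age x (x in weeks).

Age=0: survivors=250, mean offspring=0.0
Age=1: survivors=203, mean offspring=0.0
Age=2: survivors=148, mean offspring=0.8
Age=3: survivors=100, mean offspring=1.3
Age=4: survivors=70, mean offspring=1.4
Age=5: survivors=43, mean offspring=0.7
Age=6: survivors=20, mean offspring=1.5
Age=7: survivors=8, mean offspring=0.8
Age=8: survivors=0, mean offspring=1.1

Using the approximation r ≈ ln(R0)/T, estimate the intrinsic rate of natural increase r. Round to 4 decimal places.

0.1486

lx = nx/n0 = nx/250: 1, 0.812, 0.592, 0.4, 0.28, 0.172, 0.08, 0.032, 0
R0 = Σ lx·mx = 0 + 0 + 0.4736 + 0.52 + 0.392 + 0.1204 + 0.12 + 0.0256 + 0 = 1.6516
Σ x·lx·mx = 5.5764; T = 5.5764/1.6516 = 3.37636…
r ≈ ln(R0)/T = ln(1.6516)/3.37636… = 0.148605… → 0.1486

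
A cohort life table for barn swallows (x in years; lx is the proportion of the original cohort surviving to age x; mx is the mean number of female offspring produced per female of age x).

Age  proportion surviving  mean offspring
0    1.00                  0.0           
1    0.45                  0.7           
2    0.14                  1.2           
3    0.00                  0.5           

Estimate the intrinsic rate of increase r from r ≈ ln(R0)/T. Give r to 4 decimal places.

-0.5399

R0 = Σ lx·mx = 0 + 0.315 + 0.168 + 0 = 0.483
Σ x·lx·mx = 0.651; T = 0.651/0.483 = 1.34783…
r ≈ ln(R0)/T = ln(0.483)/1.34783… = -0.539935… → -0.5399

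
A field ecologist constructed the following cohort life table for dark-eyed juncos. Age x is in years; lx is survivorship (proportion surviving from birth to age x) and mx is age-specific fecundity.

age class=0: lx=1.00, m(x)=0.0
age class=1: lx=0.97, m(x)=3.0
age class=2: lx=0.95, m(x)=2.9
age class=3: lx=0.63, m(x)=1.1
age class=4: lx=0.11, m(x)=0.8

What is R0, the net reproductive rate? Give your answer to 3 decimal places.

lx·mx by age: 0, 2.91, 2.755, 0.693, 0.088
R0 = Σ lx·mx = 6.446 → 6.446

6.446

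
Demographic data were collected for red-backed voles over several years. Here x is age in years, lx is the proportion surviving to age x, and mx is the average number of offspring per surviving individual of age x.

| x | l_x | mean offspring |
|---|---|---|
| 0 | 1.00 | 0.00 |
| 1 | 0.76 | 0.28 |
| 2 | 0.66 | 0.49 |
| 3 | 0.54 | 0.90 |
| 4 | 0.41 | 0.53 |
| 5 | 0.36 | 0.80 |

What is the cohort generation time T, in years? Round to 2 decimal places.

3.03

lx·mx: 0, 0.2128, 0.3234, 0.486, 0.2173, 0.288 → R0 = 1.5275
x·lx·mx: 0, 0.2128, 0.6468, 1.458, 0.8692, 1.44 → Σ = 4.6268
T = 4.6268 / 1.5275 = 3.029002… → 3.03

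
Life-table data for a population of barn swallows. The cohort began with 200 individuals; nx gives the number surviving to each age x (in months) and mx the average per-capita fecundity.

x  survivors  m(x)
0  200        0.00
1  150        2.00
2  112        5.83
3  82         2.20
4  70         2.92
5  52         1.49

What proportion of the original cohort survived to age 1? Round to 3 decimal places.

0.750

l_1 = n_1/n_0 = 150/200 = 0.75 → 0.750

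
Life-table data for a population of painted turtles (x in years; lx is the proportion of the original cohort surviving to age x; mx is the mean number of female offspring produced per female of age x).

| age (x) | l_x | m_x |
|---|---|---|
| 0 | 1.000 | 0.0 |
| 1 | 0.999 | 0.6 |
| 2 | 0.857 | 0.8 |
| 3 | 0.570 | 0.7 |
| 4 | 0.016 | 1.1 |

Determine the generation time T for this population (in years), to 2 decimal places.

1.90

lx·mx: 0, 0.5994, 0.6856, 0.399, 0.0176 → R0 = 1.7016
x·lx·mx: 0, 0.5994, 1.3712, 1.197, 0.0704 → Σ = 3.238
T = 3.238 / 1.7016 = 1.902915… → 1.90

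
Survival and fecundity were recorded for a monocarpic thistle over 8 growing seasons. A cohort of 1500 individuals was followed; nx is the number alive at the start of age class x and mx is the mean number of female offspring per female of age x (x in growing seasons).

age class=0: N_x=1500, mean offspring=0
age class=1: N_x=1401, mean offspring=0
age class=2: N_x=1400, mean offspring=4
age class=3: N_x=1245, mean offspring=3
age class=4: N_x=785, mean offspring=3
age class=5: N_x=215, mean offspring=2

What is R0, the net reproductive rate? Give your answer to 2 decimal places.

lx = nx/n0 = nx/1500: 1, 0.934, 0.93333…, 0.83, 0.52333…, 0.14333…
lx·mx by age: 0, 0, 3.733333…, 2.49, 1.57…, 0.286667…
R0 = Σ lx·mx = 8.08… → 8.08

8.08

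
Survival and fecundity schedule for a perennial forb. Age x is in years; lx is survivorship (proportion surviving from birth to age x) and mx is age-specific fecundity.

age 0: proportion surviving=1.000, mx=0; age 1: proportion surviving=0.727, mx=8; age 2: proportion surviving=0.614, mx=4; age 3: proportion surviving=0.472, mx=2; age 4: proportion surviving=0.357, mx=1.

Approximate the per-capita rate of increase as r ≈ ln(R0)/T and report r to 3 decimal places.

R0 = Σ lx·mx = 0 + 5.816 + 2.456 + 0.944 + 0.357 = 9.573
Σ x·lx·mx = 14.988; T = 14.988/9.573 = 1.56565…
r ≈ ln(R0)/T = ln(9.573)/1.56565… = 1.44281… → 1.443

1.443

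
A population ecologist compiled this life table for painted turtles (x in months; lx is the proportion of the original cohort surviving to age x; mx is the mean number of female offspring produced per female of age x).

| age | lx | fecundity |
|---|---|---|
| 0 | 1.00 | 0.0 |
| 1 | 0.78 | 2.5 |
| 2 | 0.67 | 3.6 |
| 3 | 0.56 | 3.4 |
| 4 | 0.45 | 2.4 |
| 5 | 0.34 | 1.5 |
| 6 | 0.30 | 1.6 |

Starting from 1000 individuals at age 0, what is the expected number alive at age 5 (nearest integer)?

340

Expected survivors = N0 · l_5 = 1000 × 0.34 = 340 → 340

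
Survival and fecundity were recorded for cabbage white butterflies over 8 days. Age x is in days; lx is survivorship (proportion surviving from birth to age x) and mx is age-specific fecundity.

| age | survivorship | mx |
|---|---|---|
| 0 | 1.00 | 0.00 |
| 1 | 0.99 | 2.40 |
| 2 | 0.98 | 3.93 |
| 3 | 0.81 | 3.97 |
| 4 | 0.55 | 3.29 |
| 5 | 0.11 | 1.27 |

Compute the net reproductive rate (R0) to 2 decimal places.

11.39

lx·mx by age: 0, 2.376, 3.8514, 3.2157, 1.8095, 0.1397
R0 = Σ lx·mx = 11.3923 → 11.39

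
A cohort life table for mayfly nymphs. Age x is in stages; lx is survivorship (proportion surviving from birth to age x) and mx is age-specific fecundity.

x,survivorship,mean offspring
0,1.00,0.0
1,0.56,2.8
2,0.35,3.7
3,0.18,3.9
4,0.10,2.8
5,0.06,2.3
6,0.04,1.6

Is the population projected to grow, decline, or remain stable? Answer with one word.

growing

R0 = Σ lx·mx = 0 + 1.568 + 1.295 + 0.702 + 0.28 + 0.138 + 0.064 = 4.047
R0 > 1, so the population is growing.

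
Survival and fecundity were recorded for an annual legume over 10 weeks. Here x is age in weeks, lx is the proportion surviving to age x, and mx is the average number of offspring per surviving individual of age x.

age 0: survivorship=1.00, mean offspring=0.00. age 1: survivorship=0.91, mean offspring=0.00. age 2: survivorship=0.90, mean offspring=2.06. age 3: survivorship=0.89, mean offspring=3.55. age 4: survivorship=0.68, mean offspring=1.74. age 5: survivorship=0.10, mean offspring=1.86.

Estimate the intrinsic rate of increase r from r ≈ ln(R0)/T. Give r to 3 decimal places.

R0 = Σ lx·mx = 0 + 0 + 1.854 + 3.1595 + 1.1832 + 0.186 = 6.3827
Σ x·lx·mx = 18.8493; T = 18.8493/6.3827 = 2.95319…
r ≈ ln(R0)/T = ln(6.3827)/2.95319… = 0.62766… → 0.628

0.628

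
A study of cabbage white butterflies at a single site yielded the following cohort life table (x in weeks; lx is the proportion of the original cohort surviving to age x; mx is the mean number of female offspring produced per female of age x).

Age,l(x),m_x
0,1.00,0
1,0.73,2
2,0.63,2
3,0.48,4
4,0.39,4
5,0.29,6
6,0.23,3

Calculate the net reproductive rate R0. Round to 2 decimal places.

8.63

lx·mx by age: 0, 1.46, 1.26, 1.92, 1.56, 1.74, 0.69
R0 = Σ lx·mx = 8.63 → 8.63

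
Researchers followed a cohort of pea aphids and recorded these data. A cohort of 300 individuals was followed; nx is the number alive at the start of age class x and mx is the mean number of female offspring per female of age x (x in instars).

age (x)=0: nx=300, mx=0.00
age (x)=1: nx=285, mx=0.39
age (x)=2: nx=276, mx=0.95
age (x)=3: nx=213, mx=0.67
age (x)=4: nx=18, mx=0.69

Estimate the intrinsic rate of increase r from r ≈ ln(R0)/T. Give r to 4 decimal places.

lx = nx/n0 = nx/300: 1, 0.95, 0.92, 0.71, 0.06
R0 = Σ lx·mx = 0 + 0.3705 + 0.874 + 0.4757 + 0.0414 = 1.7616
Σ x·lx·mx = 3.7112; T = 3.7112/1.7616 = 2.10672…
r ≈ ln(R0)/T = ln(1.7616)/2.10672… = 0.26877… → 0.2688

0.2688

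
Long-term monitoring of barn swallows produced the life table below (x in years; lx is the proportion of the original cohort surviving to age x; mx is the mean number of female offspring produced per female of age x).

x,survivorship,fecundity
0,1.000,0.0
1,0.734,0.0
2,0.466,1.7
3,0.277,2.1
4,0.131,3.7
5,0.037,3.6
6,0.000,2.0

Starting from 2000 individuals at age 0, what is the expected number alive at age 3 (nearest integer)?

Expected survivors = N0 · l_3 = 2000 × 0.277 = 554 → 554

554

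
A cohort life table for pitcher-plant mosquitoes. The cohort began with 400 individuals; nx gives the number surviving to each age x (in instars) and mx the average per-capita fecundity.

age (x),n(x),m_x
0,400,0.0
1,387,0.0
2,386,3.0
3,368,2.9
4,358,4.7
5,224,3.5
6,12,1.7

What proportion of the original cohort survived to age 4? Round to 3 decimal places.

l_4 = n_4/n_0 = 358/400 = 0.895 → 0.895

0.895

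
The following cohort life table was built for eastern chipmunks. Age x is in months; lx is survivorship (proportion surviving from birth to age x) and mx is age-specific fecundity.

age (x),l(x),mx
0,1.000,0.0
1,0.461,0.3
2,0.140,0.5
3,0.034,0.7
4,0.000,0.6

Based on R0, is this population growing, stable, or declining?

declining

R0 = Σ lx·mx = 0 + 0.1383 + 0.07 + 0.0238 + 0 = 0.2321
R0 < 1, so the population is declining.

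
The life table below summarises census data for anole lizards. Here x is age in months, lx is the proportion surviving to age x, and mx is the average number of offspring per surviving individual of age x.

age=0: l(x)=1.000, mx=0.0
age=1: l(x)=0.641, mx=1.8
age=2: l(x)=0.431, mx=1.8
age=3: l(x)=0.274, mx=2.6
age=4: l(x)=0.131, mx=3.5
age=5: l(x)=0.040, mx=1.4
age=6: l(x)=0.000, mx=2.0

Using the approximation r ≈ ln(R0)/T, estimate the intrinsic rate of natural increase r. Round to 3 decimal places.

R0 = Σ lx·mx = 0 + 1.1538 + 0.7758 + 0.7124 + 0.4585 + 0.056 + 0 = 3.1565
Σ x·lx·mx = 6.9566; T = 6.9566/3.1565 = 2.2039…
r ≈ ln(R0)/T = ln(3.1565)/2.2039… = 0.52156… → 0.522

0.522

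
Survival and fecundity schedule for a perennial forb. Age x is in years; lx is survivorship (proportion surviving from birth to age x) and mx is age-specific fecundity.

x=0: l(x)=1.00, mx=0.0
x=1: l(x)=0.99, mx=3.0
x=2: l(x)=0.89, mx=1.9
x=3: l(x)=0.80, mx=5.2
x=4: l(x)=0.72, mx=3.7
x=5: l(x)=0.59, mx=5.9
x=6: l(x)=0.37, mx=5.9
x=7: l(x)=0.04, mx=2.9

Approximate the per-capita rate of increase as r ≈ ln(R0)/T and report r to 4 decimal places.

0.8089

R0 = Σ lx·mx = 0 + 2.97 + 1.691 + 4.16 + 2.664 + 3.481 + 2.183 + 0.116 = 17.265
Σ x·lx·mx = 60.803; T = 60.803/17.265 = 3.52175…
r ≈ ln(R0)/T = ln(17.265)/3.52175… = 0.808883… → 0.8089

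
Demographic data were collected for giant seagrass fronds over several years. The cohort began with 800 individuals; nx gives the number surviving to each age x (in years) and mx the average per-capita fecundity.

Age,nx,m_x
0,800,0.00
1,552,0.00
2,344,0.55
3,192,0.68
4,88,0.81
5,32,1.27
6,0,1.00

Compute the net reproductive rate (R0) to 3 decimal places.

0.540

lx = nx/n0 = nx/800: 1, 0.69, 0.43, 0.24, 0.11, 0.04, 0
lx·mx by age: 0, 0, 0.2365, 0.1632, 0.0891, 0.0508, 0
R0 = Σ lx·mx = 0.5396 → 0.540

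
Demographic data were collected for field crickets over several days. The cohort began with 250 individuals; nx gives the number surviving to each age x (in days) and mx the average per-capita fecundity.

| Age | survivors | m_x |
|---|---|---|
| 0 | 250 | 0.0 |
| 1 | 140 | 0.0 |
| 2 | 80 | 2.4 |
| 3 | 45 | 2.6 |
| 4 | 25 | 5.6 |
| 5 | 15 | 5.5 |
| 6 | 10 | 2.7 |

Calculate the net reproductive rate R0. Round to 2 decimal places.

2.23

lx = nx/n0 = nx/250: 1, 0.56, 0.32, 0.18, 0.1, 0.06, 0.04
lx·mx by age: 0, 0, 0.768, 0.468, 0.56, 0.33, 0.108
R0 = Σ lx·mx = 2.234 → 2.23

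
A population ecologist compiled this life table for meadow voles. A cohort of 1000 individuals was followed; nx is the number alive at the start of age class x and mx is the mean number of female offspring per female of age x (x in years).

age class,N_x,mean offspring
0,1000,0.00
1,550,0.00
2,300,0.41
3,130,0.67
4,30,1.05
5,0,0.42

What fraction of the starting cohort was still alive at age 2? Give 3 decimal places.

l_2 = n_2/n_0 = 300/1000 = 0.3 → 0.300

0.300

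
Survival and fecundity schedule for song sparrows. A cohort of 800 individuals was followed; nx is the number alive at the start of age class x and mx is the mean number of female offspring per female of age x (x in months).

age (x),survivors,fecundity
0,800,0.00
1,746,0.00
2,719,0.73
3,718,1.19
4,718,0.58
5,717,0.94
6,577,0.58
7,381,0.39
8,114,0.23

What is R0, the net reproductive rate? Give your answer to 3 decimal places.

lx = nx/n0 = nx/800: 1, 0.9325, 0.89875, 0.8975, 0.8975, 0.89625, 0.72125, 0.47625, 0.1425
lx·mx by age: 0, 0, 0.656088…, 1.068025, 0.52055, 0.842475…, 0.418325…, 0.185738…, 0.032775
R0 = Σ lx·mx = 3.723975… → 3.724

3.724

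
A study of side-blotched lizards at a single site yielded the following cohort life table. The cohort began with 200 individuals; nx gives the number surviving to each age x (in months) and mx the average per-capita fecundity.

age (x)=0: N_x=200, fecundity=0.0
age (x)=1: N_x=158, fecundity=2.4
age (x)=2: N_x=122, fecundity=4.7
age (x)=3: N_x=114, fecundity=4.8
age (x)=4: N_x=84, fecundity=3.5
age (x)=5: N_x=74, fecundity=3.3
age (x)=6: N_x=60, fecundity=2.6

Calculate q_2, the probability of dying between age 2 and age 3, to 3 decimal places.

0.066

lx = nx/n0 = nx/200: 1, 0.79, 0.61, 0.57, 0.42, 0.37, 0.3
q_2 = (l_2 − l_3) / l_2 = (0.61 − 0.57) / 0.61
     = 0.04 / 0.61 = 0.065574… → 0.066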